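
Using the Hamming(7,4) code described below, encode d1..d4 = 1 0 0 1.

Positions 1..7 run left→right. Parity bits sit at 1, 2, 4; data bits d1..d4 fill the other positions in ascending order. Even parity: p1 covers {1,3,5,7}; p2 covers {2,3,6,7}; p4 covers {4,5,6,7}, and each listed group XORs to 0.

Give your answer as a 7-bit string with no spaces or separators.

0011001

Place data at non-parity positions: p1 p2 1 p4 0 0 1
p1 (pos 1,3,5,7): XOR of data positions = 1⊕0⊕1 = 0
p2 (pos 2,3,6,7): XOR of data positions = 1⊕0⊕1 = 0
p4 (pos 4,5,6,7): XOR of data positions = 0⊕0⊕1 = 1
Codeword: 0011001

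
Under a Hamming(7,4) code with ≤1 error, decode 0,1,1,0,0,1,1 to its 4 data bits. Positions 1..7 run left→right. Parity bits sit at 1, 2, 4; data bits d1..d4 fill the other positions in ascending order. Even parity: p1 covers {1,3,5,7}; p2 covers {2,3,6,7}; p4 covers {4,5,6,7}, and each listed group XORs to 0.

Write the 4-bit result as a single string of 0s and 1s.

s1 (pos 1,3,5,7): 0⊕1⊕0⊕1 = 0
s2 (pos 2,3,6,7): 1⊕1⊕1⊕1 = 0
s4 (pos 4,5,6,7): 0⊕0⊕1⊕1 = 0
Syndrome s4…s1 = 000 → no error.
Read data bits from positions 3,5,6,7: 1011

1011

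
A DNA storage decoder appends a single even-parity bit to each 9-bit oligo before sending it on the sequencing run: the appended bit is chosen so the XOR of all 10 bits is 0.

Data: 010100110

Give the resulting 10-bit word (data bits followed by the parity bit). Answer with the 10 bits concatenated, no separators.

0101001100

XOR of the 9 data bits: 0⊕1⊕0⊕1⊕0⊕0⊕1⊕1⊕0 = 0
Parity bit = 0 (so all 10 bits XOR to 0).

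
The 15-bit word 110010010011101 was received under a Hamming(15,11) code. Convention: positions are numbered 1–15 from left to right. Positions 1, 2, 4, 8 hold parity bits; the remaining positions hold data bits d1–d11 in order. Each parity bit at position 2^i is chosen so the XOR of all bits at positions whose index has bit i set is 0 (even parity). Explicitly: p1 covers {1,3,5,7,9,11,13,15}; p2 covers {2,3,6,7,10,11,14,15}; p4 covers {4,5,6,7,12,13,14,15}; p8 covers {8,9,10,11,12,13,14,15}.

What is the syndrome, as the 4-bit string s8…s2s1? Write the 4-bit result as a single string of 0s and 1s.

1011

s1 (pos 1,3,5,7,9,11,13,15): 1⊕0⊕1⊕0⊕0⊕1⊕1⊕1 = 1
s2 (pos 2,3,6,7,10,11,14,15): 1⊕0⊕0⊕0⊕0⊕1⊕0⊕1 = 1
s4 (pos 4,5,6,7,12,13,14,15): 0⊕1⊕0⊕0⊕1⊕1⊕0⊕1 = 0
s8 (pos 8,9,10,11,12,13,14,15): 1⊕0⊕0⊕1⊕1⊕1⊕0⊕1 = 1
Syndrome s8…s1 = 1011 → error at position 11.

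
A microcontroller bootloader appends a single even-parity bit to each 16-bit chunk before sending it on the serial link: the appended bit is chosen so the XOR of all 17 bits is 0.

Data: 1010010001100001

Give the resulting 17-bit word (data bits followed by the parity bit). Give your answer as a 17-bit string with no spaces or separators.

XOR of the 16 data bits: 1⊕0⊕1⊕0⊕0⊕1⊕0⊕0⊕0⊕1⊕1⊕0⊕0⊕0⊕0⊕1 = 0
Parity bit = 0 (so all 17 bits XOR to 0).

10100100011000010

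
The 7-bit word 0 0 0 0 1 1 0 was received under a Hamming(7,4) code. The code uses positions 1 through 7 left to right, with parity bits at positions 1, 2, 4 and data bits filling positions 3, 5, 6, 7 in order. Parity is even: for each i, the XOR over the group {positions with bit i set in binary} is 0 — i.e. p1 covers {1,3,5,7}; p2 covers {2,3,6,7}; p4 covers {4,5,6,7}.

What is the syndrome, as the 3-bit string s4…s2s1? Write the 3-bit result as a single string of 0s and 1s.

s1 (pos 1,3,5,7): 0⊕0⊕1⊕0 = 1
s2 (pos 2,3,6,7): 0⊕0⊕1⊕0 = 1
s4 (pos 4,5,6,7): 0⊕1⊕1⊕0 = 0
Syndrome s4…s1 = 011 → error at position 3.

011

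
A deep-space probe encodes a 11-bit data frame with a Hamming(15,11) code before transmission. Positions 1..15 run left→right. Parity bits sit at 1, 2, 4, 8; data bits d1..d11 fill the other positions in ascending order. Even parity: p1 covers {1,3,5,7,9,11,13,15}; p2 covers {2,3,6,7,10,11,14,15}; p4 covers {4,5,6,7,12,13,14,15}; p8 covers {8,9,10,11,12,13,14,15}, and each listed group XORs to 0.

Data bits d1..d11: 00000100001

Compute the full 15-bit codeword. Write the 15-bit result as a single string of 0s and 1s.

Place data at non-parity positions: p1 p2 0 p4 0 0 0 p8 0 1 0 0 0 0 1
p1 (pos 1,3,5,7,9,11,13,15): XOR of data positions = 0⊕0⊕0⊕0⊕0⊕0⊕1 = 1
p2 (pos 2,3,6,7,10,11,14,15): XOR of data positions = 0⊕0⊕0⊕1⊕0⊕0⊕1 = 0
p4 (pos 4,5,6,7,12,13,14,15): XOR of data positions = 0⊕0⊕0⊕0⊕0⊕0⊕1 = 1
p8 (pos 8,9,10,11,12,13,14,15): XOR of data positions = 0⊕1⊕0⊕0⊕0⊕0⊕1 = 0
Codeword: 100100000100001

100100000100001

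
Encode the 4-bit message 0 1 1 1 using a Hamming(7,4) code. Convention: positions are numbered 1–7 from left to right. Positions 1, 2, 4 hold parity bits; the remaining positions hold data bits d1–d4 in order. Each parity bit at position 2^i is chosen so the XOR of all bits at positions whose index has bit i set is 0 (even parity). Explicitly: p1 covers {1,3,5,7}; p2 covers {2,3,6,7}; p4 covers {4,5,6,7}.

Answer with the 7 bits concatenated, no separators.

0001111

Place data at non-parity positions: p1 p2 0 p4 1 1 1
p1 (pos 1,3,5,7): XOR of data positions = 0⊕1⊕1 = 0
p2 (pos 2,3,6,7): XOR of data positions = 0⊕1⊕1 = 0
p4 (pos 4,5,6,7): XOR of data positions = 1⊕1⊕1 = 1
Codeword: 0001111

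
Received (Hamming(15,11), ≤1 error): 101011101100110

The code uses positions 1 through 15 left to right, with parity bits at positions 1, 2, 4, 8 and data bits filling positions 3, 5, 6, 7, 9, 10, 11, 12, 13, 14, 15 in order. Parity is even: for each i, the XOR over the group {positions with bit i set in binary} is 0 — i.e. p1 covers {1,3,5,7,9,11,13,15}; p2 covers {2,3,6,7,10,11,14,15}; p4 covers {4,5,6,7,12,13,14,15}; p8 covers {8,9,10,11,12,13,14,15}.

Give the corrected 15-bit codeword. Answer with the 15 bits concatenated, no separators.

s1 (pos 1,3,5,7,9,11,13,15): 1⊕1⊕1⊕1⊕1⊕0⊕1⊕0 = 0
s2 (pos 2,3,6,7,10,11,14,15): 0⊕1⊕1⊕1⊕1⊕0⊕1⊕0 = 1
s4 (pos 4,5,6,7,12,13,14,15): 0⊕1⊕1⊕1⊕0⊕1⊕1⊕0 = 1
s8 (pos 8,9,10,11,12,13,14,15): 0⊕1⊕1⊕0⊕0⊕1⊕1⊕0 = 0
Syndrome s8…s1 = 0110 → error at position 6.
Flip position 6: 101011101100110 → 101010101100110

101010101100110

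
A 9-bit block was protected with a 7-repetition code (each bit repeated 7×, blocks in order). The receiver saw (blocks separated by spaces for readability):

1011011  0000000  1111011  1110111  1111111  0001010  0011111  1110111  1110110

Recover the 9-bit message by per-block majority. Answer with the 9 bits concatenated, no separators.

101110111

Block 1 (1011011): 5 ones → 1
Block 2 (0000000): 0 ones → 0
Block 3 (1111011): 6 ones → 1
Block 4 (1110111): 6 ones → 1
Block 5 (1111111): 7 ones → 1
Block 6 (0001010): 2 ones → 0
Block 7 (0011111): 5 ones → 1
Block 8 (1110111): 6 ones → 1
Block 9 (1110110): 5 ones → 1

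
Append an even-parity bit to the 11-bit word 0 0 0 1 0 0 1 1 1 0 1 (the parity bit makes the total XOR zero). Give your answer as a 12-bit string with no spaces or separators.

XOR of the 11 data bits: 0⊕0⊕0⊕1⊕0⊕0⊕1⊕1⊕1⊕0⊕1 = 1
Parity bit = 1 (so all 12 bits XOR to 0).

000100111011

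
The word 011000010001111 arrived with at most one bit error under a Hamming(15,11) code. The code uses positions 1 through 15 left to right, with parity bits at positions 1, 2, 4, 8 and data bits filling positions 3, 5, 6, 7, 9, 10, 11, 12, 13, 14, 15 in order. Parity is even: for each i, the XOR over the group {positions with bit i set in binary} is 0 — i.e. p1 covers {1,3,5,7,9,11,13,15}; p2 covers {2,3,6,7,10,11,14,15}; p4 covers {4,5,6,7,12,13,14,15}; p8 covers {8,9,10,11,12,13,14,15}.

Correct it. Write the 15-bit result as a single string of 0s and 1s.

s1 (pos 1,3,5,7,9,11,13,15): 0⊕1⊕0⊕0⊕0⊕0⊕1⊕1 = 1
s2 (pos 2,3,6,7,10,11,14,15): 1⊕1⊕0⊕0⊕0⊕0⊕1⊕1 = 0
s4 (pos 4,5,6,7,12,13,14,15): 0⊕0⊕0⊕0⊕1⊕1⊕1⊕1 = 0
s8 (pos 8,9,10,11,12,13,14,15): 1⊕0⊕0⊕0⊕1⊕1⊕1⊕1 = 1
Syndrome s8…s1 = 1001 → error at position 9.
Flip position 9: 011000010001111 → 011000011001111

011000011001111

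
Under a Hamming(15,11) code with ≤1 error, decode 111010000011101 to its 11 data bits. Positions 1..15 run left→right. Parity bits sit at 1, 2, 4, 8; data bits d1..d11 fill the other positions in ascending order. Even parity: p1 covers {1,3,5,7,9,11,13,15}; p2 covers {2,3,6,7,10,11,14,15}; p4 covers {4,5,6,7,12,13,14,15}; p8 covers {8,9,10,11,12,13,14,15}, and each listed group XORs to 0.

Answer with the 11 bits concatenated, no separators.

s1 (pos 1,3,5,7,9,11,13,15): 1⊕1⊕1⊕0⊕0⊕1⊕1⊕1 = 0
s2 (pos 2,3,6,7,10,11,14,15): 1⊕1⊕0⊕0⊕0⊕1⊕0⊕1 = 0
s4 (pos 4,5,6,7,12,13,14,15): 0⊕1⊕0⊕0⊕1⊕1⊕0⊕1 = 0
s8 (pos 8,9,10,11,12,13,14,15): 0⊕0⊕0⊕1⊕1⊕1⊕0⊕1 = 0
Syndrome s8…s1 = 0000 → no error.
Read data bits from positions 3,5,6,7,9,10,11,12,13,14,15: 11000011101

11000011101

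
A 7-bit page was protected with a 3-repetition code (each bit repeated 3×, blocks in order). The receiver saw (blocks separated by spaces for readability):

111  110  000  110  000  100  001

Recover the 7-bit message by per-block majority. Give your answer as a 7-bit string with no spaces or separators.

Block 1 (111): 3 ones → 1
Block 2 (110): 2 ones → 1
Block 3 (000): 0 ones → 0
Block 4 (110): 2 ones → 1
Block 5 (000): 0 ones → 0
Block 6 (100): 1 one → 0
Block 7 (001): 1 one → 0

1101000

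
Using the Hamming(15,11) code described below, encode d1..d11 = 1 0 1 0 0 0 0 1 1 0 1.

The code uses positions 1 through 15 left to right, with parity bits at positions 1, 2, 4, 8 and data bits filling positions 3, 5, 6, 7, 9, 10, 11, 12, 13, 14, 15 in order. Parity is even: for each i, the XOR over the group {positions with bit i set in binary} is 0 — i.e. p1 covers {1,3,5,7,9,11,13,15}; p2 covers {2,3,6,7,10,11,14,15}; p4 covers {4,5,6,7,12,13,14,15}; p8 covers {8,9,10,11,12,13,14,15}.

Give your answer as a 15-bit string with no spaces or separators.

Place data at non-parity positions: p1 p2 1 p4 0 1 0 p8 0 0 0 1 1 0 1
p1 (pos 1,3,5,7,9,11,13,15): XOR of data positions = 1⊕0⊕0⊕0⊕0⊕1⊕1 = 1
p2 (pos 2,3,6,7,10,11,14,15): XOR of data positions = 1⊕1⊕0⊕0⊕0⊕0⊕1 = 1
p4 (pos 4,5,6,7,12,13,14,15): XOR of data positions = 0⊕1⊕0⊕1⊕1⊕0⊕1 = 0
p8 (pos 8,9,10,11,12,13,14,15): XOR of data positions = 0⊕0⊕0⊕1⊕1⊕0⊕1 = 1
Codeword: 111001010001101

111001010001101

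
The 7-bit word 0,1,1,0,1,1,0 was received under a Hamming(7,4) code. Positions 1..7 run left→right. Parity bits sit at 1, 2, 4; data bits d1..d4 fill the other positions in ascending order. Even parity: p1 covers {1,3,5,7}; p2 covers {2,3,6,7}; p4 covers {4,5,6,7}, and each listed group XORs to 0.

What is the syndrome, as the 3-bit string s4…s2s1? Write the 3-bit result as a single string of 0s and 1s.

s1 (pos 1,3,5,7): 0⊕1⊕1⊕0 = 0
s2 (pos 2,3,6,7): 1⊕1⊕1⊕0 = 1
s4 (pos 4,5,6,7): 0⊕1⊕1⊕0 = 0
Syndrome s4…s1 = 010 → error at position 2.

010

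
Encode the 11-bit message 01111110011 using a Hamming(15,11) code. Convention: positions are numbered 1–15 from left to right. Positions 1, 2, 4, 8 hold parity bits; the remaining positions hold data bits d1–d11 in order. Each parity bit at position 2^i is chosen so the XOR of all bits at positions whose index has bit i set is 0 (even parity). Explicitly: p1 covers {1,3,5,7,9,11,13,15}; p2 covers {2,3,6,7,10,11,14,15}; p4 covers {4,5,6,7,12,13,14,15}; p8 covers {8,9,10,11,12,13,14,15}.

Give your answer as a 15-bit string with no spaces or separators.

100111111110011

Place data at non-parity positions: p1 p2 0 p4 1 1 1 p8 1 1 1 0 0 1 1
p1 (pos 1,3,5,7,9,11,13,15): XOR of data positions = 0⊕1⊕1⊕1⊕1⊕0⊕1 = 1
p2 (pos 2,3,6,7,10,11,14,15): XOR of data positions = 0⊕1⊕1⊕1⊕1⊕1⊕1 = 0
p4 (pos 4,5,6,7,12,13,14,15): XOR of data positions = 1⊕1⊕1⊕0⊕0⊕1⊕1 = 1
p8 (pos 8,9,10,11,12,13,14,15): XOR of data positions = 1⊕1⊕1⊕0⊕0⊕1⊕1 = 1
Codeword: 100111111110011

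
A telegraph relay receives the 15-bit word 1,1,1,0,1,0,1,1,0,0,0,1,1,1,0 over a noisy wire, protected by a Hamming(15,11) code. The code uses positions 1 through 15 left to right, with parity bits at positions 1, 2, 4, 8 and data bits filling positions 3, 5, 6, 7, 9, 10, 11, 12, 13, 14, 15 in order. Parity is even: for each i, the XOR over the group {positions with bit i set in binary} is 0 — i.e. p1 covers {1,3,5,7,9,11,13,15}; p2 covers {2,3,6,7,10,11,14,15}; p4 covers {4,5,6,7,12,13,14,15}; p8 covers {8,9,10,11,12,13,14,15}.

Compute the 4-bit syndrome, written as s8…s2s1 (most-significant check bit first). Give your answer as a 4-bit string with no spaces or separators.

s1 (pos 1,3,5,7,9,11,13,15): 1⊕1⊕1⊕1⊕0⊕0⊕1⊕0 = 1
s2 (pos 2,3,6,7,10,11,14,15): 1⊕1⊕0⊕1⊕0⊕0⊕1⊕0 = 0
s4 (pos 4,5,6,7,12,13,14,15): 0⊕1⊕0⊕1⊕1⊕1⊕1⊕0 = 1
s8 (pos 8,9,10,11,12,13,14,15): 1⊕0⊕0⊕0⊕1⊕1⊕1⊕0 = 0
Syndrome s8…s1 = 0101 → error at position 5.

0101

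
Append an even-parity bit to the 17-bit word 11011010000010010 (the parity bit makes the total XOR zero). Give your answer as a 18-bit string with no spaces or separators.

XOR of the 17 data bits: 1⊕1⊕0⊕1⊕1⊕0⊕1⊕0⊕0⊕0⊕0⊕0⊕1⊕0⊕0⊕1⊕0 = 1
Parity bit = 1 (so all 18 bits XOR to 0).

110110100000100101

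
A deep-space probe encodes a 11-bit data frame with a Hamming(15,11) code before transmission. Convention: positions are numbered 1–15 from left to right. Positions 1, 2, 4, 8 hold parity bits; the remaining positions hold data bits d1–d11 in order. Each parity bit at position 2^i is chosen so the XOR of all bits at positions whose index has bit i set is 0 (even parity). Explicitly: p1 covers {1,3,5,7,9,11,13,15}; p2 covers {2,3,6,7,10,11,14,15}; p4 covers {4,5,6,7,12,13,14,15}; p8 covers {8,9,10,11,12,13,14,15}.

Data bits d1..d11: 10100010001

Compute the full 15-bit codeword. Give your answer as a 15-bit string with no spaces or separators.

101001000010001

Place data at non-parity positions: p1 p2 1 p4 0 1 0 p8 0 0 1 0 0 0 1
p1 (pos 1,3,5,7,9,11,13,15): XOR of data positions = 1⊕0⊕0⊕0⊕1⊕0⊕1 = 1
p2 (pos 2,3,6,7,10,11,14,15): XOR of data positions = 1⊕1⊕0⊕0⊕1⊕0⊕1 = 0
p4 (pos 4,5,6,7,12,13,14,15): XOR of data positions = 0⊕1⊕0⊕0⊕0⊕0⊕1 = 0
p8 (pos 8,9,10,11,12,13,14,15): XOR of data positions = 0⊕0⊕1⊕0⊕0⊕0⊕1 = 0
Codeword: 101001000010001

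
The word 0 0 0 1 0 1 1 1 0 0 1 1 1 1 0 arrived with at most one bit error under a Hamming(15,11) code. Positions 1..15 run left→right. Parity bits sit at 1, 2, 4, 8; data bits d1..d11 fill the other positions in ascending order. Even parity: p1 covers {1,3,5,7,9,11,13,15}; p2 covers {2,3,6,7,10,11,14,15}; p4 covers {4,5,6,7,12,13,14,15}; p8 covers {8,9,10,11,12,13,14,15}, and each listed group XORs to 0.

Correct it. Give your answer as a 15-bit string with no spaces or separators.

s1 (pos 1,3,5,7,9,11,13,15): 0⊕0⊕0⊕1⊕0⊕1⊕1⊕0 = 1
s2 (pos 2,3,6,7,10,11,14,15): 0⊕0⊕1⊕1⊕0⊕1⊕1⊕0 = 0
s4 (pos 4,5,6,7,12,13,14,15): 1⊕0⊕1⊕1⊕1⊕1⊕1⊕0 = 0
s8 (pos 8,9,10,11,12,13,14,15): 1⊕0⊕0⊕1⊕1⊕1⊕1⊕0 = 1
Syndrome s8…s1 = 1001 → error at position 9.
Flip position 9: 000101110011110 → 000101111011110

000101111011110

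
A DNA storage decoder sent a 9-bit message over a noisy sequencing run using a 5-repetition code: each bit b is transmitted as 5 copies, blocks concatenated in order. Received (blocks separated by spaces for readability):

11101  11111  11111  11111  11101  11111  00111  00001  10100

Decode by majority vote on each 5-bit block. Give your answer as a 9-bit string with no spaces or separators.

Block 1 (11101): 4 ones → 1
Block 2 (11111): 5 ones → 1
Block 3 (11111): 5 ones → 1
Block 4 (11111): 5 ones → 1
Block 5 (11101): 4 ones → 1
Block 6 (11111): 5 ones → 1
Block 7 (00111): 3 ones → 1
Block 8 (00001): 1 one → 0
Block 9 (10100): 2 ones → 0

111111100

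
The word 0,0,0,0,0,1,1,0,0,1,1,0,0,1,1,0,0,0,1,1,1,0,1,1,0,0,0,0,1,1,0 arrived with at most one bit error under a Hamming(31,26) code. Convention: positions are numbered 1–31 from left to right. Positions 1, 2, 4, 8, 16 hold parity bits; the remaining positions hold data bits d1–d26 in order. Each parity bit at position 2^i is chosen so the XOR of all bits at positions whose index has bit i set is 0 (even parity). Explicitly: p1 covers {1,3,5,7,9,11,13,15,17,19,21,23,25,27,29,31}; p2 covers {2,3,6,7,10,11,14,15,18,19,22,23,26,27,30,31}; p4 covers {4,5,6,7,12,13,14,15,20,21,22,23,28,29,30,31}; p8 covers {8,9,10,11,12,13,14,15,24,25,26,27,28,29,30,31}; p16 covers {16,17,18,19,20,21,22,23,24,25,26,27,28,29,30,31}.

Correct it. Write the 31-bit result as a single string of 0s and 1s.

0000011001100110001110110000111

s1 (pos 1,3,5,7,9,11,13,15,17,19,21,23,25,27,29,31): 0⊕0⊕0⊕1⊕0⊕1⊕0⊕1⊕0⊕1⊕1⊕1⊕0⊕0⊕1⊕0 = 1
s2 (pos 2,3,6,7,10,11,14,15,18,19,22,23,26,27,30,31): 0⊕0⊕1⊕1⊕1⊕1⊕1⊕1⊕0⊕1⊕0⊕1⊕0⊕0⊕1⊕0 = 1
s4 (pos 4,5,6,7,12,13,14,15,20,21,22,23,28,29,30,31): 0⊕0⊕1⊕1⊕0⊕0⊕1⊕1⊕1⊕1⊕0⊕1⊕0⊕1⊕1⊕0 = 1
s8 (pos 8,9,10,11,12,13,14,15,24,25,26,27,28,29,30,31): 0⊕0⊕1⊕1⊕0⊕0⊕1⊕1⊕1⊕0⊕0⊕0⊕0⊕1⊕1⊕0 = 1
s16 (pos 16,17,18,19,20,21,22,23,24,25,26,27,28,29,30,31): 0⊕0⊕0⊕1⊕1⊕1⊕0⊕1⊕1⊕0⊕0⊕0⊕0⊕1⊕1⊕0 = 1
Syndrome s16…s1 = 11111 → error at position 31.
Flip position 31: 0000011001100110001110110000110 → 0000011001100110001110110000111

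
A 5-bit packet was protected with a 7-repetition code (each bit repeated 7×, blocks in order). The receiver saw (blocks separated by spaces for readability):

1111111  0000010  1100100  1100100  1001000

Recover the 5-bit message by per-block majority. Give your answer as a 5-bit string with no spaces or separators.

10000

Block 1 (1111111): 7 ones → 1
Block 2 (0000010): 1 one → 0
Block 3 (1100100): 3 ones → 0
Block 4 (1100100): 3 ones → 0
Block 5 (1001000): 2 ones → 0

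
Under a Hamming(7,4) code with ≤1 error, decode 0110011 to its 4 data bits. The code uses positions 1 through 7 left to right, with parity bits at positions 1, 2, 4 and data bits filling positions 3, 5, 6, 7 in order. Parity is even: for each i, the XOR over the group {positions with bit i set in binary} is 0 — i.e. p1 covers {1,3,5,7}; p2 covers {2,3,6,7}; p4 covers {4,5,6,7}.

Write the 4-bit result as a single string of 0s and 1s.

s1 (pos 1,3,5,7): 0⊕1⊕0⊕1 = 0
s2 (pos 2,3,6,7): 1⊕1⊕1⊕1 = 0
s4 (pos 4,5,6,7): 0⊕0⊕1⊕1 = 0
Syndrome s4…s1 = 000 → no error.
Read data bits from positions 3,5,6,7: 1011

1011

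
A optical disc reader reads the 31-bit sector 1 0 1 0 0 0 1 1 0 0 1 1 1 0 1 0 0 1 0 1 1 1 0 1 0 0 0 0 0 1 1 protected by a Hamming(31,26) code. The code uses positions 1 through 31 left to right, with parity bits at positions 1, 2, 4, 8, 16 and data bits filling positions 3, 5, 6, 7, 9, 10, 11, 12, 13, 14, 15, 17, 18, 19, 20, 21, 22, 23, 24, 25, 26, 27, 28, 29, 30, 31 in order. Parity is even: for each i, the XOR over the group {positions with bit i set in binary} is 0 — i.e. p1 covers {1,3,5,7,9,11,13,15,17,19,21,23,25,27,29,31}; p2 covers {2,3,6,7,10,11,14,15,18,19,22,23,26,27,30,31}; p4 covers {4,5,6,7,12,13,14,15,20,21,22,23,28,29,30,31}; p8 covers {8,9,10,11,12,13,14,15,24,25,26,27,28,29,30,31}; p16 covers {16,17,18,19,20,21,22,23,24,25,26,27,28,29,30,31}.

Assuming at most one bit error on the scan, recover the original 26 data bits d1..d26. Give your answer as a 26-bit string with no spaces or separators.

10010011101010011010000011

s1 (pos 1,3,5,7,9,11,13,15,17,19,21,23,25,27,29,31): 1⊕1⊕0⊕1⊕0⊕1⊕1⊕1⊕0⊕0⊕1⊕0⊕0⊕0⊕0⊕1 = 0
s2 (pos 2,3,6,7,10,11,14,15,18,19,22,23,26,27,30,31): 0⊕1⊕0⊕1⊕0⊕1⊕0⊕1⊕1⊕0⊕1⊕0⊕0⊕0⊕1⊕1 = 0
s4 (pos 4,5,6,7,12,13,14,15,20,21,22,23,28,29,30,31): 0⊕0⊕0⊕1⊕1⊕1⊕0⊕1⊕1⊕1⊕1⊕0⊕0⊕0⊕1⊕1 = 1
s8 (pos 8,9,10,11,12,13,14,15,24,25,26,27,28,29,30,31): 1⊕0⊕0⊕1⊕1⊕1⊕0⊕1⊕1⊕0⊕0⊕0⊕0⊕0⊕1⊕1 = 0
s16 (pos 16,17,18,19,20,21,22,23,24,25,26,27,28,29,30,31): 0⊕0⊕1⊕0⊕1⊕1⊕1⊕0⊕1⊕0⊕0⊕0⊕0⊕0⊕1⊕1 = 1
Syndrome s16…s1 = 10100 → error at position 20.
Flip position 20: 1010001100111010010111010000011 → 1010001100111010010011010000011
Read data bits from positions 3,5,6,7,9,10,11,12,13,14,15,17,18,19,20,21,22,23,24,25,26,27,28,29,30,31: 10010011101010011010000011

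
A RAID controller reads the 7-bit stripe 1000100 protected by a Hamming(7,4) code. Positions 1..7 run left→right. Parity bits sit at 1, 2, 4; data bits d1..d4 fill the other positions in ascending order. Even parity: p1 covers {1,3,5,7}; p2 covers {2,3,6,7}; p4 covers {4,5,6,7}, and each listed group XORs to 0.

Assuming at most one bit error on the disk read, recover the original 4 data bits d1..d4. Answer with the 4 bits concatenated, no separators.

0100

s1 (pos 1,3,5,7): 1⊕0⊕1⊕0 = 0
s2 (pos 2,3,6,7): 0⊕0⊕0⊕0 = 0
s4 (pos 4,5,6,7): 0⊕1⊕0⊕0 = 1
Syndrome s4…s1 = 100 → error at position 4.
Flip position 4: 1000100 → 1001100
Read data bits from positions 3,5,6,7: 0100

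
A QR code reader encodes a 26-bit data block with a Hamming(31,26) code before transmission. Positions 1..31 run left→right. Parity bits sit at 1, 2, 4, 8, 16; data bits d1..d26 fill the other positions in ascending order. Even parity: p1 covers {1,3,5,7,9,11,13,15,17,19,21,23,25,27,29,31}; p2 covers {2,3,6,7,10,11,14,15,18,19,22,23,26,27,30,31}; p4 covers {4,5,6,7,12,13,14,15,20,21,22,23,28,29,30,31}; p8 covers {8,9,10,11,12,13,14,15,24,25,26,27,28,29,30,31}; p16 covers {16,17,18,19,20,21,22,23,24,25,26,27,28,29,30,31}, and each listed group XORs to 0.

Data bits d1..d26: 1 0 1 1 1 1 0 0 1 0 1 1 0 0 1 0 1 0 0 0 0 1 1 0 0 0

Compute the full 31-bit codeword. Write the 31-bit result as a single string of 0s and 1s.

1111011011001011100101000011000

Place data at non-parity positions: p1 p2 1 p4 0 1 1 p8 1 1 0 0 1 0 1 p16 1 0 0 1 0 1 0 0 0 0 1 1 0 0 0
p1 (pos 1,3,5,7,9,11,13,15,17,19,21,23,25,27,29,31): XOR of data positions = 1⊕0⊕1⊕1⊕0⊕1⊕1⊕1⊕0⊕0⊕0⊕0⊕1⊕0⊕0 = 1
p2 (pos 2,3,6,7,10,11,14,15,18,19,22,23,26,27,30,31): XOR of data positions = 1⊕1⊕1⊕1⊕0⊕0⊕1⊕0⊕0⊕1⊕0⊕0⊕1⊕0⊕0 = 1
p4 (pos 4,5,6,7,12,13,14,15,20,21,22,23,28,29,30,31): XOR of data positions = 0⊕1⊕1⊕0⊕1⊕0⊕1⊕1⊕0⊕1⊕0⊕1⊕0⊕0⊕0 = 1
p8 (pos 8,9,10,11,12,13,14,15,24,25,26,27,28,29,30,31): XOR of data positions = 1⊕1⊕0⊕0⊕1⊕0⊕1⊕0⊕0⊕0⊕1⊕1⊕0⊕0⊕0 = 0
p16 (pos 16,17,18,19,20,21,22,23,24,25,26,27,28,29,30,31): XOR of data positions = 1⊕0⊕0⊕1⊕0⊕1⊕0⊕0⊕0⊕0⊕1⊕1⊕0⊕0⊕0 = 1
Codeword: 1111011011001011100101000011000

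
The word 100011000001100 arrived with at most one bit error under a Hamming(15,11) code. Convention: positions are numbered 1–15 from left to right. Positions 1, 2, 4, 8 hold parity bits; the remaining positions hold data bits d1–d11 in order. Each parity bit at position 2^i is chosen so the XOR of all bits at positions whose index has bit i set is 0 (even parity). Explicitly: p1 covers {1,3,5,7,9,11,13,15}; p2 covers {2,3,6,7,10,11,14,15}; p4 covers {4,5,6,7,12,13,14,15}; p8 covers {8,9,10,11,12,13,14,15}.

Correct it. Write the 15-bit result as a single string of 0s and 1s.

s1 (pos 1,3,5,7,9,11,13,15): 1⊕0⊕1⊕0⊕0⊕0⊕1⊕0 = 1
s2 (pos 2,3,6,7,10,11,14,15): 0⊕0⊕1⊕0⊕0⊕0⊕0⊕0 = 1
s4 (pos 4,5,6,7,12,13,14,15): 0⊕1⊕1⊕0⊕1⊕1⊕0⊕0 = 0
s8 (pos 8,9,10,11,12,13,14,15): 0⊕0⊕0⊕0⊕1⊕1⊕0⊕0 = 0
Syndrome s8…s1 = 0011 → error at position 3.
Flip position 3: 100011000001100 → 101011000001100

101011000001100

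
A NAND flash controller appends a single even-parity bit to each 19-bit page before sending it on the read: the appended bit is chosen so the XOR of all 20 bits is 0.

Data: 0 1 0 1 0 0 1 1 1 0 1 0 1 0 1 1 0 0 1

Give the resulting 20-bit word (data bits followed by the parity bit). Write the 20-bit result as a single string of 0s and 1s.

01010011101010110010

XOR of the 19 data bits: 0⊕1⊕0⊕1⊕0⊕0⊕1⊕1⊕1⊕0⊕1⊕0⊕1⊕0⊕1⊕1⊕0⊕0⊕1 = 0
Parity bit = 0 (so all 20 bits XOR to 0).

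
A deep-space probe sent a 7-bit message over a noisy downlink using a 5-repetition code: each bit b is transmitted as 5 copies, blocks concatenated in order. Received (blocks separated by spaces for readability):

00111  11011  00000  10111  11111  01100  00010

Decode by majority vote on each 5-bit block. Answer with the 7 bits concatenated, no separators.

1101100

Block 1 (00111): 3 ones → 1
Block 2 (11011): 4 ones → 1
Block 3 (00000): 0 ones → 0
Block 4 (10111): 4 ones → 1
Block 5 (11111): 5 ones → 1
Block 6 (01100): 2 ones → 0
Block 7 (00010): 1 one → 0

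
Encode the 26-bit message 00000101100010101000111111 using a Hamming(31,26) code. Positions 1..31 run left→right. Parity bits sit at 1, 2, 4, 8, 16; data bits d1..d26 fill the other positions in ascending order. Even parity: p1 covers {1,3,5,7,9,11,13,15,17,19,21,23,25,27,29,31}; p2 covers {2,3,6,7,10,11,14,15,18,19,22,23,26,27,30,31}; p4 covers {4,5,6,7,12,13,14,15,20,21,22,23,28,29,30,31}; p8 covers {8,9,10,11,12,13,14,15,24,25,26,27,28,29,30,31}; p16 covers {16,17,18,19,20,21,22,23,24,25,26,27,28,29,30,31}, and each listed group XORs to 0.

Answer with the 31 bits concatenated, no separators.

Place data at non-parity positions: p1 p2 0 p4 0 0 0 p8 0 1 0 1 1 0 0 p16 0 1 0 1 0 1 0 0 0 1 1 1 1 1 1
p1 (pos 1,3,5,7,9,11,13,15,17,19,21,23,25,27,29,31): XOR of data positions = 0⊕0⊕0⊕0⊕0⊕1⊕0⊕0⊕0⊕0⊕0⊕0⊕1⊕1⊕1 = 0
p2 (pos 2,3,6,7,10,11,14,15,18,19,22,23,26,27,30,31): XOR of data positions = 0⊕0⊕0⊕1⊕0⊕0⊕0⊕1⊕0⊕1⊕0⊕1⊕1⊕1⊕1 = 1
p4 (pos 4,5,6,7,12,13,14,15,20,21,22,23,28,29,30,31): XOR of data positions = 0⊕0⊕0⊕1⊕1⊕0⊕0⊕1⊕0⊕1⊕0⊕1⊕1⊕1⊕1 = 0
p8 (pos 8,9,10,11,12,13,14,15,24,25,26,27,28,29,30,31): XOR of data positions = 0⊕1⊕0⊕1⊕1⊕0⊕0⊕0⊕0⊕1⊕1⊕1⊕1⊕1⊕1 = 1
p16 (pos 16,17,18,19,20,21,22,23,24,25,26,27,28,29,30,31): XOR of data positions = 0⊕1⊕0⊕1⊕0⊕1⊕0⊕0⊕0⊕1⊕1⊕1⊕1⊕1⊕1 = 1
Codeword: 0100000101011001010101000111111

0100000101011001010101000111111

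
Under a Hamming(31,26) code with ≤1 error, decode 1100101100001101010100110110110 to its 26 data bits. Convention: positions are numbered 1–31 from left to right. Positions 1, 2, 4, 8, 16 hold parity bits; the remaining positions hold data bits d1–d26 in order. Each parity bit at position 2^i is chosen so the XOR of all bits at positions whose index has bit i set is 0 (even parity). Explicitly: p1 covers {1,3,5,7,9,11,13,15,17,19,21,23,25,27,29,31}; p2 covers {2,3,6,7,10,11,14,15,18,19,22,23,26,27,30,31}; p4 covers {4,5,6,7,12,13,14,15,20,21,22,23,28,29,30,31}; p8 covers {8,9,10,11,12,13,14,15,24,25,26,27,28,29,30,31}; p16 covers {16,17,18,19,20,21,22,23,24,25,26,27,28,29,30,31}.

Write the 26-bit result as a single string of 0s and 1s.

01010000110110100110110110

s1 (pos 1,3,5,7,9,11,13,15,17,19,21,23,25,27,29,31): 1⊕0⊕1⊕1⊕0⊕0⊕1⊕0⊕0⊕0⊕0⊕1⊕0⊕1⊕1⊕0 = 1
s2 (pos 2,3,6,7,10,11,14,15,18,19,22,23,26,27,30,31): 1⊕0⊕0⊕1⊕0⊕0⊕1⊕0⊕1⊕0⊕0⊕1⊕1⊕1⊕1⊕0 = 0
s4 (pos 4,5,6,7,12,13,14,15,20,21,22,23,28,29,30,31): 0⊕1⊕0⊕1⊕0⊕1⊕1⊕0⊕1⊕0⊕0⊕1⊕0⊕1⊕1⊕0 = 0
s8 (pos 8,9,10,11,12,13,14,15,24,25,26,27,28,29,30,31): 1⊕0⊕0⊕0⊕0⊕1⊕1⊕0⊕1⊕0⊕1⊕1⊕0⊕1⊕1⊕0 = 0
s16 (pos 16,17,18,19,20,21,22,23,24,25,26,27,28,29,30,31): 1⊕0⊕1⊕0⊕1⊕0⊕0⊕1⊕1⊕0⊕1⊕1⊕0⊕1⊕1⊕0 = 1
Syndrome s16…s1 = 10001 → error at position 17.
Flip position 17: 1100101100001101010100110110110 → 1100101100001101110100110110110
Read data bits from positions 3,5,6,7,9,10,11,12,13,14,15,17,18,19,20,21,22,23,24,25,26,27,28,29,30,31: 01010000110110100110110110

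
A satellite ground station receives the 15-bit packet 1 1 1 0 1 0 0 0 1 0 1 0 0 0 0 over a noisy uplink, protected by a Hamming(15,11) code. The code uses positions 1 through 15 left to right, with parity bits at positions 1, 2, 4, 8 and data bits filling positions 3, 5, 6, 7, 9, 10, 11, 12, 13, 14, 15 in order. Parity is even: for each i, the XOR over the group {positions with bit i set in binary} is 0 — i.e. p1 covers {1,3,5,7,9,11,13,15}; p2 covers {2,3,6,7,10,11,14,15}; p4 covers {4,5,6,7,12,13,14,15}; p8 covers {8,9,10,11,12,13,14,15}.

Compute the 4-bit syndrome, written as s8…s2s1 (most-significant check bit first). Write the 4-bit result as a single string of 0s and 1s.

0111

s1 (pos 1,3,5,7,9,11,13,15): 1⊕1⊕1⊕0⊕1⊕1⊕0⊕0 = 1
s2 (pos 2,3,6,7,10,11,14,15): 1⊕1⊕0⊕0⊕0⊕1⊕0⊕0 = 1
s4 (pos 4,5,6,7,12,13,14,15): 0⊕1⊕0⊕0⊕0⊕0⊕0⊕0 = 1
s8 (pos 8,9,10,11,12,13,14,15): 0⊕1⊕0⊕1⊕0⊕0⊕0⊕0 = 0
Syndrome s8…s1 = 0111 → error at position 7.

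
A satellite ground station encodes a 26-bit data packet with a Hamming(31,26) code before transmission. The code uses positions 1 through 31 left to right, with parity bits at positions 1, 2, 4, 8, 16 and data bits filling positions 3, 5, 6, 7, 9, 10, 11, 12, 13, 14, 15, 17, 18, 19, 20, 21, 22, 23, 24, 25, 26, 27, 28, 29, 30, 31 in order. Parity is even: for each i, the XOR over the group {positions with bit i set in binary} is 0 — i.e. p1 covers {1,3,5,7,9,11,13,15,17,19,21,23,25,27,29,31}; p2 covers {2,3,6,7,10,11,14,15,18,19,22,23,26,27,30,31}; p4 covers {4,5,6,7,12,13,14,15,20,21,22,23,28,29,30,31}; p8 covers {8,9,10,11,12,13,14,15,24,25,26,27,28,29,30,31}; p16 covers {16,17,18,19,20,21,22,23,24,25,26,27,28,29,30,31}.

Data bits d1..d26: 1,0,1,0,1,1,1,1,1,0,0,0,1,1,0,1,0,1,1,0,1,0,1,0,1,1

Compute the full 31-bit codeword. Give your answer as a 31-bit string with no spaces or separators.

Place data at non-parity positions: p1 p2 1 p4 0 1 0 p8 1 1 1 1 1 0 0 p16 0 1 1 0 1 0 1 1 0 1 0 1 0 1 1
p1 (pos 1,3,5,7,9,11,13,15,17,19,21,23,25,27,29,31): XOR of data positions = 1⊕0⊕0⊕1⊕1⊕1⊕0⊕0⊕1⊕1⊕1⊕0⊕0⊕0⊕1 = 0
p2 (pos 2,3,6,7,10,11,14,15,18,19,22,23,26,27,30,31): XOR of data positions = 1⊕1⊕0⊕1⊕1⊕0⊕0⊕1⊕1⊕0⊕1⊕1⊕0⊕1⊕1 = 0
p4 (pos 4,5,6,7,12,13,14,15,20,21,22,23,28,29,30,31): XOR of data positions = 0⊕1⊕0⊕1⊕1⊕0⊕0⊕0⊕1⊕0⊕1⊕1⊕0⊕1⊕1 = 0
p8 (pos 8,9,10,11,12,13,14,15,24,25,26,27,28,29,30,31): XOR of data positions = 1⊕1⊕1⊕1⊕1⊕0⊕0⊕1⊕0⊕1⊕0⊕1⊕0⊕1⊕1 = 0
p16 (pos 16,17,18,19,20,21,22,23,24,25,26,27,28,29,30,31): XOR of data positions = 0⊕1⊕1⊕0⊕1⊕0⊕1⊕1⊕0⊕1⊕0⊕1⊕0⊕1⊕1 = 1
Codeword: 0010010011111001011010110101011

0010010011111001011010110101011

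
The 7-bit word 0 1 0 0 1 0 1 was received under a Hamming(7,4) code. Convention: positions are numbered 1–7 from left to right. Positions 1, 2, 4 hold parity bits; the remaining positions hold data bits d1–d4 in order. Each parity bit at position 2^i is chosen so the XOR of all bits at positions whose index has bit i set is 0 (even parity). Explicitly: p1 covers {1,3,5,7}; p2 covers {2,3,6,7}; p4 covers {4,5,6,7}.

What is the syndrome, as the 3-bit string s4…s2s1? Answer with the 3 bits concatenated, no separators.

000

s1 (pos 1,3,5,7): 0⊕0⊕1⊕1 = 0
s2 (pos 2,3,6,7): 1⊕0⊕0⊕1 = 0
s4 (pos 4,5,6,7): 0⊕1⊕0⊕1 = 0
Syndrome s4…s1 = 000 → no error.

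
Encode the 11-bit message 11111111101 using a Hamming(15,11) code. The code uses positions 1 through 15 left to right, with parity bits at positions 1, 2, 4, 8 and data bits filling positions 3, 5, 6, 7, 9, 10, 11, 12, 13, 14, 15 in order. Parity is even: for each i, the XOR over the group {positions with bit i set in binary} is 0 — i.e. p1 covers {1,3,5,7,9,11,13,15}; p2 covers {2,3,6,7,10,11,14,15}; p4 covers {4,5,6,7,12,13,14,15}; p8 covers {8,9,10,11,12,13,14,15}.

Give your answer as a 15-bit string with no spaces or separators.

101011101111101

Place data at non-parity positions: p1 p2 1 p4 1 1 1 p8 1 1 1 1 1 0 1
p1 (pos 1,3,5,7,9,11,13,15): XOR of data positions = 1⊕1⊕1⊕1⊕1⊕1⊕1 = 1
p2 (pos 2,3,6,7,10,11,14,15): XOR of data positions = 1⊕1⊕1⊕1⊕1⊕0⊕1 = 0
p4 (pos 4,5,6,7,12,13,14,15): XOR of data positions = 1⊕1⊕1⊕1⊕1⊕0⊕1 = 0
p8 (pos 8,9,10,11,12,13,14,15): XOR of data positions = 1⊕1⊕1⊕1⊕1⊕0⊕1 = 0
Codeword: 101011101111101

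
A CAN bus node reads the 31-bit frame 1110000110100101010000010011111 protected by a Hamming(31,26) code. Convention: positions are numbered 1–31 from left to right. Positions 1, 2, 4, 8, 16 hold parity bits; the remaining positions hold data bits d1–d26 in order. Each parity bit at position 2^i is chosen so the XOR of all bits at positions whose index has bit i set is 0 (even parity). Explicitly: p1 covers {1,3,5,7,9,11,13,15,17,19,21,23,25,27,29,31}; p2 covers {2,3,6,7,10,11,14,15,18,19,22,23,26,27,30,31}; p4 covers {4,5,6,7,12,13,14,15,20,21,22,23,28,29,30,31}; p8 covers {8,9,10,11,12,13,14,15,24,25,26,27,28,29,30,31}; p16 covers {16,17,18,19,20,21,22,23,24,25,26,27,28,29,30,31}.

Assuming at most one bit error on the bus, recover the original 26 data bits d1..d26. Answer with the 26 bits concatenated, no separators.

s1 (pos 1,3,5,7,9,11,13,15,17,19,21,23,25,27,29,31): 1⊕1⊕0⊕0⊕1⊕1⊕0⊕0⊕0⊕0⊕0⊕0⊕0⊕1⊕1⊕1 = 1
s2 (pos 2,3,6,7,10,11,14,15,18,19,22,23,26,27,30,31): 1⊕1⊕0⊕0⊕0⊕1⊕1⊕0⊕1⊕0⊕0⊕0⊕0⊕1⊕1⊕1 = 0
s4 (pos 4,5,6,7,12,13,14,15,20,21,22,23,28,29,30,31): 0⊕0⊕0⊕0⊕0⊕0⊕1⊕0⊕0⊕0⊕0⊕0⊕1⊕1⊕1⊕1 = 1
s8 (pos 8,9,10,11,12,13,14,15,24,25,26,27,28,29,30,31): 1⊕1⊕0⊕1⊕0⊕0⊕1⊕0⊕1⊕0⊕0⊕1⊕1⊕1⊕1⊕1 = 0
s16 (pos 16,17,18,19,20,21,22,23,24,25,26,27,28,29,30,31): 1⊕0⊕1⊕0⊕0⊕0⊕0⊕0⊕1⊕0⊕0⊕1⊕1⊕1⊕1⊕1 = 0
Syndrome s16…s1 = 00101 → error at position 5.
Flip position 5: 1110000110100101010000010011111 → 1110100110100101010000010011111
Read data bits from positions 3,5,6,7,9,10,11,12,13,14,15,17,18,19,20,21,22,23,24,25,26,27,28,29,30,31: 11001010010010000010011111

11001010010010000010011111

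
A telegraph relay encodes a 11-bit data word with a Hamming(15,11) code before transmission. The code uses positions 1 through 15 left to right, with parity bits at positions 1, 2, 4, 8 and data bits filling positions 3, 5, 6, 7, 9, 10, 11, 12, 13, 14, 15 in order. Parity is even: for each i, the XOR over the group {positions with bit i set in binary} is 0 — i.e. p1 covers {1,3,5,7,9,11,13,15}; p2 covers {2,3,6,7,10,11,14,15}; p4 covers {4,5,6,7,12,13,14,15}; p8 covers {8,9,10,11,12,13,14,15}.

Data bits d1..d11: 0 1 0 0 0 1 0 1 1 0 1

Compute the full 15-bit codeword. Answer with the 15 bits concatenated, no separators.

100010000101101

Place data at non-parity positions: p1 p2 0 p4 1 0 0 p8 0 1 0 1 1 0 1
p1 (pos 1,3,5,7,9,11,13,15): XOR of data positions = 0⊕1⊕0⊕0⊕0⊕1⊕1 = 1
p2 (pos 2,3,6,7,10,11,14,15): XOR of data positions = 0⊕0⊕0⊕1⊕0⊕0⊕1 = 0
p4 (pos 4,5,6,7,12,13,14,15): XOR of data positions = 1⊕0⊕0⊕1⊕1⊕0⊕1 = 0
p8 (pos 8,9,10,11,12,13,14,15): XOR of data positions = 0⊕1⊕0⊕1⊕1⊕0⊕1 = 0
Codeword: 100010000101101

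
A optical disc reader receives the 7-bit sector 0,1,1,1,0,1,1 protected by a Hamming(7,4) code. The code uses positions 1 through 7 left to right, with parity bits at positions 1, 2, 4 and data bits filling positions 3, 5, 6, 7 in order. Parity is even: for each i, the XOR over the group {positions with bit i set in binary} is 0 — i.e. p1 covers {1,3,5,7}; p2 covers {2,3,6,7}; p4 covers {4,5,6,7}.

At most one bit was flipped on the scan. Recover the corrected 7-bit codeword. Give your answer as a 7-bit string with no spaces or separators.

0110011

s1 (pos 1,3,5,7): 0⊕1⊕0⊕1 = 0
s2 (pos 2,3,6,7): 1⊕1⊕1⊕1 = 0
s4 (pos 4,5,6,7): 1⊕0⊕1⊕1 = 1
Syndrome s4…s1 = 100 → error at position 4.
Flip position 4: 0111011 → 0110011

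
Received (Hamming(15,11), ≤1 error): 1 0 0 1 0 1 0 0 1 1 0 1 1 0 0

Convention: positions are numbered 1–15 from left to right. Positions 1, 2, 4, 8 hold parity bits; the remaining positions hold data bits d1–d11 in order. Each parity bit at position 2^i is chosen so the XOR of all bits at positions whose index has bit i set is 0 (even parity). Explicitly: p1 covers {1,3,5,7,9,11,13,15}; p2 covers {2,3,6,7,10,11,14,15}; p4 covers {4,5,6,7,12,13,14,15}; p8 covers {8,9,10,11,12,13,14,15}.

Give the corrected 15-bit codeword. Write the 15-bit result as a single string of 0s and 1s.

000101001101100

s1 (pos 1,3,5,7,9,11,13,15): 1⊕0⊕0⊕0⊕1⊕0⊕1⊕0 = 1
s2 (pos 2,3,6,7,10,11,14,15): 0⊕0⊕1⊕0⊕1⊕0⊕0⊕0 = 0
s4 (pos 4,5,6,7,12,13,14,15): 1⊕0⊕1⊕0⊕1⊕1⊕0⊕0 = 0
s8 (pos 8,9,10,11,12,13,14,15): 0⊕1⊕1⊕0⊕1⊕1⊕0⊕0 = 0
Syndrome s8…s1 = 0001 → error at position 1.
Flip position 1: 100101001101100 → 000101001101100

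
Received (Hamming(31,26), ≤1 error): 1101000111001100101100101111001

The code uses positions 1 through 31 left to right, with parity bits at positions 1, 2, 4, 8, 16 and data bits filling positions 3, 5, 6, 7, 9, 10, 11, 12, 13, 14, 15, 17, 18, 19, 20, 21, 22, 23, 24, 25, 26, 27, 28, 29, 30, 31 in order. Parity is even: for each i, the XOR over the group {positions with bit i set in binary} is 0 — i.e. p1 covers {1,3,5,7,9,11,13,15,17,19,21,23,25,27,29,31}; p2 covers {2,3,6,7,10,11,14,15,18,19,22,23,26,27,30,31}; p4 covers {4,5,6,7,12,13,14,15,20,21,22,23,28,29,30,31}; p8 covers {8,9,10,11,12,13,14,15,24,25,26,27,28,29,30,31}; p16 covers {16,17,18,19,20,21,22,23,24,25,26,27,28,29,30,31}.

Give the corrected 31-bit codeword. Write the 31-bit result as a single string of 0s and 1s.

s1 (pos 1,3,5,7,9,11,13,15,17,19,21,23,25,27,29,31): 1⊕0⊕0⊕0⊕1⊕0⊕1⊕0⊕1⊕1⊕0⊕1⊕1⊕1⊕0⊕1 = 1
s2 (pos 2,3,6,7,10,11,14,15,18,19,22,23,26,27,30,31): 1⊕0⊕0⊕0⊕1⊕0⊕1⊕0⊕0⊕1⊕0⊕1⊕1⊕1⊕0⊕1 = 0
s4 (pos 4,5,6,7,12,13,14,15,20,21,22,23,28,29,30,31): 1⊕0⊕0⊕0⊕0⊕1⊕1⊕0⊕1⊕0⊕0⊕1⊕1⊕0⊕0⊕1 = 1
s8 (pos 8,9,10,11,12,13,14,15,24,25,26,27,28,29,30,31): 1⊕1⊕1⊕0⊕0⊕1⊕1⊕0⊕0⊕1⊕1⊕1⊕1⊕0⊕0⊕1 = 0
s16 (pos 16,17,18,19,20,21,22,23,24,25,26,27,28,29,30,31): 0⊕1⊕0⊕1⊕1⊕0⊕0⊕1⊕0⊕1⊕1⊕1⊕1⊕0⊕0⊕1 = 1
Syndrome s16…s1 = 10101 → error at position 21.
Flip position 21: 1101000111001100101100101111001 → 1101000111001100101110101111001

1101000111001100101110101111001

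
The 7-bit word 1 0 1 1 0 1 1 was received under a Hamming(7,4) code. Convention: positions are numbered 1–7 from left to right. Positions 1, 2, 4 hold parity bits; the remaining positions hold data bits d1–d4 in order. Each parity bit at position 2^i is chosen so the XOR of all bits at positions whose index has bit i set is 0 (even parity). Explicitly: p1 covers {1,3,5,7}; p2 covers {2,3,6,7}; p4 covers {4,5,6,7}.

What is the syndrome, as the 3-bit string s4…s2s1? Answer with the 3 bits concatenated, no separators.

111

s1 (pos 1,3,5,7): 1⊕1⊕0⊕1 = 1
s2 (pos 2,3,6,7): 0⊕1⊕1⊕1 = 1
s4 (pos 4,5,6,7): 1⊕0⊕1⊕1 = 1
Syndrome s4…s1 = 111 → error at position 7.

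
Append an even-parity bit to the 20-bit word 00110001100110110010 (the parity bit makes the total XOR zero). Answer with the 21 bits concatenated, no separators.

001100011001101100101

XOR of the 20 data bits: 0⊕0⊕1⊕1⊕0⊕0⊕0⊕1⊕1⊕0⊕0⊕1⊕1⊕0⊕1⊕1⊕0⊕0⊕1⊕0 = 1
Parity bit = 1 (so all 21 bits XOR to 0).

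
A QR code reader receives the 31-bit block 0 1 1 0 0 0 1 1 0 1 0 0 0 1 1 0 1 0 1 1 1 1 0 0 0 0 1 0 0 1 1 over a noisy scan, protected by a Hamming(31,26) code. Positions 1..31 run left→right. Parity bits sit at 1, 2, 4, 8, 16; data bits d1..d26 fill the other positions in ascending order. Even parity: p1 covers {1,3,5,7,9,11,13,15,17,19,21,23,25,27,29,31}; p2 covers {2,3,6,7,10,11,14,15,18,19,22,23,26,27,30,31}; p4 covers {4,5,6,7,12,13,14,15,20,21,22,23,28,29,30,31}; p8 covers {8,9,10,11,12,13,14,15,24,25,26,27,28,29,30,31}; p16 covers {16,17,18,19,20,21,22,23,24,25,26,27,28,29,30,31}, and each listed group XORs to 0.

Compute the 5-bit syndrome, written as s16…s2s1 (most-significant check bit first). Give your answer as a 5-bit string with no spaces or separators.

s1 (pos 1,3,5,7,9,11,13,15,17,19,21,23,25,27,29,31): 0⊕1⊕0⊕1⊕0⊕0⊕0⊕1⊕1⊕1⊕1⊕0⊕0⊕1⊕0⊕1 = 0
s2 (pos 2,3,6,7,10,11,14,15,18,19,22,23,26,27,30,31): 1⊕1⊕0⊕1⊕1⊕0⊕1⊕1⊕0⊕1⊕1⊕0⊕0⊕1⊕1⊕1 = 1
s4 (pos 4,5,6,7,12,13,14,15,20,21,22,23,28,29,30,31): 0⊕0⊕0⊕1⊕0⊕0⊕1⊕1⊕1⊕1⊕1⊕0⊕0⊕0⊕1⊕1 = 0
s8 (pos 8,9,10,11,12,13,14,15,24,25,26,27,28,29,30,31): 1⊕0⊕1⊕0⊕0⊕0⊕1⊕1⊕0⊕0⊕0⊕1⊕0⊕0⊕1⊕1 = 1
s16 (pos 16,17,18,19,20,21,22,23,24,25,26,27,28,29,30,31): 0⊕1⊕0⊕1⊕1⊕1⊕1⊕0⊕0⊕0⊕0⊕1⊕0⊕0⊕1⊕1 = 0
Syndrome s16…s1 = 01010 → error at position 10.

01010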